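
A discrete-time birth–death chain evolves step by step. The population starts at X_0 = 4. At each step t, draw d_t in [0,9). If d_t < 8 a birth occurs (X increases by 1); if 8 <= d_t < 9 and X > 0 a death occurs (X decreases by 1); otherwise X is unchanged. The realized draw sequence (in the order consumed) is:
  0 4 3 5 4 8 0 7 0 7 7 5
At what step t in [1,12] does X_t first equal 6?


2

t=0: X=4, d=0 → birth, X_1=5
t=1: X=5, d=4 → birth, X_2=6
t=2: X=6, d=3 → birth, X_3=7
t=3: X=7, d=5 → birth, X_4=8
t=4: X=8, d=4 → birth, X_5=9
t=5: X=9, d=8 → death, X_6=8
t=6: X=8, d=0 → birth, X_7=9
t=7: X=9, d=7 → birth, X_8=10
t=8: X=10, d=0 → birth, X_9=11
t=9: X=11, d=7 → birth, X_10=12
t=10: X=12, d=7 → birth, X_11=13
t=11: X=13, d=5 → birth, X_12=14


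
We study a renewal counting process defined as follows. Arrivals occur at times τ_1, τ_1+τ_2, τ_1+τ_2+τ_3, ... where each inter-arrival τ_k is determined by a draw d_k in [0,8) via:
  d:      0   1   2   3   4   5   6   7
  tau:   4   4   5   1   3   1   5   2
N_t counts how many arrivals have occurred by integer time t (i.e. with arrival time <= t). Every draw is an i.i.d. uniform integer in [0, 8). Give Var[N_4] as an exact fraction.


Inter-arrival values over d=0..7: [4, 4, 5, 1, 3, 1, 5, 2]
Each d has probability 1/8, so the pmf of τ is: f(1) = 1/4, f(2) = 1/8, f(3) = 1/8, f(4) = 1/4, f(5) = 1/4
Let p_n(j) = P(N_n = j), with p_0 = [1]. Condition on τ_1: p_n(0) = P(τ > n), and for j >= 1, p_n(j) = Σ_{k<=n} f(k)·p_{n−k}(j−1)
p_1 = [3/4, 1/4]  (j = 0..1)
p_2 = [5/8, 5/16, 1/16]  (j = 0..2)
p_3 = [1/2, 3/8, 7/64, 1/64]  (j = 0..3)
p_4 = [1/4, 35/64, 21/128, 9/256, 1/256]  (j = 0..4)
E[N_4] = Σ j·p_4(j) = 255/256;  E[N_4²] = Σ j²·p_4(j) = 405/256
Var[N_4] = 405/256 − (255/256)² = 38655/65536

38655/65536


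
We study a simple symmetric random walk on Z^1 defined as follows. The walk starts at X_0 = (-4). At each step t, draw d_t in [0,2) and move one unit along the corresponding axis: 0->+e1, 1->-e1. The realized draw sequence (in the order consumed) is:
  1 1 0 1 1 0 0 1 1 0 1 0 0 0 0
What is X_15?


(-3)

t=0: X=(-4), d=1 → -e1, X_1=(-5)
t=1: X=(-5), d=1 → -e1, X_2=(-6)
t=2: X=(-6), d=0 → +e1, X_3=(-5)
t=3: X=(-5), d=1 → -e1, X_4=(-6)
t=4: X=(-6), d=1 → -e1, X_5=(-7)
t=5: X=(-7), d=0 → +e1, X_6=(-6)
t=6: X=(-6), d=0 → +e1, X_7=(-5)
t=7: X=(-5), d=1 → -e1, X_8=(-6)
t=8: X=(-6), d=1 → -e1, X_9=(-7)
t=9: X=(-7), d=0 → +e1, X_10=(-6)
t=10: X=(-6), d=1 → -e1, X_11=(-7)
t=11: X=(-7), d=0 → +e1, X_12=(-6)
t=12: X=(-6), d=0 → +e1, X_13=(-5)
t=13: X=(-5), d=0 → +e1, X_14=(-4)
t=14: X=(-4), d=0 → +e1, X_15=(-3)


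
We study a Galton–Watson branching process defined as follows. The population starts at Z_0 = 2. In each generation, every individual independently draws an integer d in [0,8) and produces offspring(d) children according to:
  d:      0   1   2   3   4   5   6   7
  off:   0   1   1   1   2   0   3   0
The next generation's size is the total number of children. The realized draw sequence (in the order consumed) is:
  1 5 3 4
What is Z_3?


gen 0: Z_0=2, draws=[1, 5], offspring=[1, 0], Z_1=1
gen 1: Z_1=1, draws=[3], offspring=[1], Z_2=1
gen 2: Z_2=1, draws=[4], offspring=[2], Z_3=2

2


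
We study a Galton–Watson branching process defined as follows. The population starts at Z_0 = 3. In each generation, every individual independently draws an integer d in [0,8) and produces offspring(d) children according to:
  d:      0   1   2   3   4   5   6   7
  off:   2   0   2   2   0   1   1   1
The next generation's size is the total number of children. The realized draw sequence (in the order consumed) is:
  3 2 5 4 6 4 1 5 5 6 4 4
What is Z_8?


0

gen 0: Z_0=3, draws=[3, 2, 5], offspring=[2, 2, 1], Z_1=5
gen 1: Z_1=5, draws=[4, 6, 4, 1, 5], offspring=[0, 1, 0, 0, 1], Z_2=2
gen 2: Z_2=2, draws=[5, 6], offspring=[1, 1], Z_3=2
gen 3: Z_3=2, draws=[4, 4], offspring=[0, 0], Z_4=0
gen 4: Z_4=0, draws=[], offspring=[], Z_5=0
gen 5: Z_5=0, draws=[], offspring=[], Z_6=0
gen 6: Z_6=0, draws=[], offspring=[], Z_7=0
gen 7: Z_7=0, draws=[], offspring=[], Z_8=0


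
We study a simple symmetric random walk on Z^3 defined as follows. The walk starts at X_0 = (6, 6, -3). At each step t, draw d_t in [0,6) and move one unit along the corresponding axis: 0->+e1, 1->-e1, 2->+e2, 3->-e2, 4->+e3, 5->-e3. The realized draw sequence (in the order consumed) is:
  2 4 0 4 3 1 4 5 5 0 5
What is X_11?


(7, 6, -3)

t=0: X=(6, 6, -3), d=2 → +e2, X_1=(6, 7, -3)
t=1: X=(6, 7, -3), d=4 → +e3, X_2=(6, 7, -2)
t=2: X=(6, 7, -2), d=0 → +e1, X_3=(7, 7, -2)
t=3: X=(7, 7, -2), d=4 → +e3, X_4=(7, 7, -1)
t=4: X=(7, 7, -1), d=3 → -e2, X_5=(7, 6, -1)
t=5: X=(7, 6, -1), d=1 → -e1, X_6=(6, 6, -1)
t=6: X=(6, 6, -1), d=4 → +e3, X_7=(6, 6, 0)
t=7: X=(6, 6, 0), d=5 → -e3, X_8=(6, 6, -1)
t=8: X=(6, 6, -1), d=5 → -e3, X_9=(6, 6, -2)
t=9: X=(6, 6, -2), d=0 → +e1, X_10=(7, 6, -2)
t=10: X=(7, 6, -2), d=5 → -e3, X_11=(7, 6, -3)


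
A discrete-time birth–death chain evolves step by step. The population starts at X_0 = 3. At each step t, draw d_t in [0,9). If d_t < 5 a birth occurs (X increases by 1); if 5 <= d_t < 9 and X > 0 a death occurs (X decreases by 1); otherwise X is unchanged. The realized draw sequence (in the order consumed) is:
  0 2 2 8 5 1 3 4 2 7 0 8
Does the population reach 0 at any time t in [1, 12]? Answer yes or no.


t=0: X=3, d=0 → birth, X_1=4
t=1: X=4, d=2 → birth, X_2=5
t=2: X=5, d=2 → birth, X_3=6
t=3: X=6, d=8 → death, X_4=5
t=4: X=5, d=5 → death, X_5=4
t=5: X=4, d=1 → birth, X_6=5
t=6: X=5, d=3 → birth, X_7=6
t=7: X=6, d=4 → birth, X_8=7
t=8: X=7, d=2 → birth, X_9=8
t=9: X=8, d=7 → death, X_10=7
t=10: X=7, d=0 → birth, X_11=8
t=11: X=8, d=8 → death, X_12=7

no


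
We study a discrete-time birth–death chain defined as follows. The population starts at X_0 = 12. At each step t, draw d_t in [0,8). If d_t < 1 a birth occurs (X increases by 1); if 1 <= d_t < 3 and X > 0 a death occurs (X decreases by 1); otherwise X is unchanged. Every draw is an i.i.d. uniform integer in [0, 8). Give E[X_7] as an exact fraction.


89/8

X can drop by at most 1 per step and X_0 = 12 > T = 7, so X_t >= 12 − t >= 5 > 0 for every t <= 7: the floor at 0 (the 'and X > 0' condition) never binds. Hence X_7 = X_0 + Σ_{t<7} Y_t with i.i.d. increments Y_t = y(d_t) ∈ {+1, −1, 0}.
Outcome values over d=0..7: [1, -1, -1, 0, 0, 0, 0, 0]
Σy = -1, Σy² = 3, M = 8
μ = -1/8 = -1/8,  σ² = 3/8 − (-1/8)² = 23/64
E[X_7] = 12 + 7·(-1/8) = 89/8


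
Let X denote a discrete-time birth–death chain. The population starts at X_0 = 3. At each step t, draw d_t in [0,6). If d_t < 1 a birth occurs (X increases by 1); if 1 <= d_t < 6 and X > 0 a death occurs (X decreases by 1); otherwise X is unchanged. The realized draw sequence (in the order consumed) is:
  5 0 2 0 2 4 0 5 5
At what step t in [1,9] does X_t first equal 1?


6

t=0: X=3, d=5 → death, X_1=2
t=1: X=2, d=0 → birth, X_2=3
t=2: X=3, d=2 → death, X_3=2
t=3: X=2, d=0 → birth, X_4=3
t=4: X=3, d=2 → death, X_5=2
t=5: X=2, d=4 → death, X_6=1
t=6: X=1, d=0 → birth, X_7=2
t=7: X=2, d=5 → death, X_8=1
t=8: X=1, d=5 → death, X_9=0


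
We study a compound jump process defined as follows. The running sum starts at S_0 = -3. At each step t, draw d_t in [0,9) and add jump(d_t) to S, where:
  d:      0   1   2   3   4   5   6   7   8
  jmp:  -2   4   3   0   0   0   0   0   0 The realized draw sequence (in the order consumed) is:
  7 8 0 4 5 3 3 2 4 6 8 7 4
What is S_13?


t=0: S=-3, d=7, jump=0, S_1=-3
t=1: S=-3, d=8, jump=0, S_2=-3
t=2: S=-3, d=0, jump=-2, S_3=-5
t=3: S=-5, d=4, jump=0, S_4=-5
t=4: S=-5, d=5, jump=0, S_5=-5
t=5: S=-5, d=3, jump=0, S_6=-5
t=6: S=-5, d=3, jump=0, S_7=-5
t=7: S=-5, d=2, jump=3, S_8=-2
t=8: S=-2, d=4, jump=0, S_9=-2
t=9: S=-2, d=6, jump=0, S_10=-2
t=10: S=-2, d=8, jump=0, S_11=-2
t=11: S=-2, d=7, jump=0, S_12=-2
t=12: S=-2, d=4, jump=0, S_13=-2

-2


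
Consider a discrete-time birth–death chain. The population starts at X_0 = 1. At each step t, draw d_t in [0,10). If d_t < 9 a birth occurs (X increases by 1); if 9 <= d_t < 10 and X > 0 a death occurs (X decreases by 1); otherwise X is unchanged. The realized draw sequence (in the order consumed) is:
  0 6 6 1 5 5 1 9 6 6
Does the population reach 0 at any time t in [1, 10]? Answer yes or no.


t=0: X=1, d=0 → birth, X_1=2
t=1: X=2, d=6 → birth, X_2=3
t=2: X=3, d=6 → birth, X_3=4
t=3: X=4, d=1 → birth, X_4=5
t=4: X=5, d=5 → birth, X_5=6
t=5: X=6, d=5 → birth, X_6=7
t=6: X=7, d=1 → birth, X_7=8
t=7: X=8, d=9 → death, X_8=7
t=8: X=7, d=6 → birth, X_9=8
t=9: X=8, d=6 → birth, X_10=9

no


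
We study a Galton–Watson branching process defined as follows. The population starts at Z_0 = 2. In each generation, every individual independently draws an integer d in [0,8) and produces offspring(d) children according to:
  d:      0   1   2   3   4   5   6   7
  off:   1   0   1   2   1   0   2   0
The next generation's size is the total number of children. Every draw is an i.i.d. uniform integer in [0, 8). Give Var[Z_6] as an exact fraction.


94712571135/34359738368

Outcome values over d=0..7: [1, 0, 1, 2, 1, 0, 2, 0]
Σy = 7, Σy² = 11, M = 8
μ = 7/8 = 7/8,  σ² = 11/8 − (7/8)² = 39/64
V_0 = 0, E_0 = 2
V_1 = 39/64·E_0 + (7/8)²·V_0 = 39/32;  E_1 = 7/4
V_2 = 39/64·E_1 + (7/8)²·V_1 = 4095/2048;  E_2 = 49/32
V_3 = 39/64·E_2 + (7/8)²·V_2 = 322959/131072;  E_3 = 343/256
V_4 = 39/64·E_3 + (7/8)²·V_3 = 22674015/8388608;  E_4 = 2401/2048
V_5 = 39/64·E_4 + (7/8)²·V_4 = 1494572079/536870912;  E_5 = 16807/16384
V_6 = 39/64·E_5 + (7/8)²·V_5 = 94712571135/34359738368;  E_6 = 117649/131072


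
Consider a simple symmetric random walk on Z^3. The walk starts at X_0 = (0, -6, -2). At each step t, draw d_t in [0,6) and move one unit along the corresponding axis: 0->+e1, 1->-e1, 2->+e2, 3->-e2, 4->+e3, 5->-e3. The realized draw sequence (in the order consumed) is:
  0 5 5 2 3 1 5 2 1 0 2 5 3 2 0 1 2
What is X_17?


t=0: X=(0, -6, -2), d=0 → +e1, X_1=(1, -6, -2)
t=1: X=(1, -6, -2), d=5 → -e3, X_2=(1, -6, -3)
t=2: X=(1, -6, -3), d=5 → -e3, X_3=(1, -6, -4)
t=3: X=(1, -6, -4), d=2 → +e2, X_4=(1, -5, -4)
t=4: X=(1, -5, -4), d=3 → -e2, X_5=(1, -6, -4)
t=5: X=(1, -6, -4), d=1 → -e1, X_6=(0, -6, -4)
t=6: X=(0, -6, -4), d=5 → -e3, X_7=(0, -6, -5)
t=7: X=(0, -6, -5), d=2 → +e2, X_8=(0, -5, -5)
t=8: X=(0, -5, -5), d=1 → -e1, X_9=(-1, -5, -5)
t=9: X=(-1, -5, -5), d=0 → +e1, X_10=(0, -5, -5)
t=10: X=(0, -5, -5), d=2 → +e2, X_11=(0, -4, -5)
t=11: X=(0, -4, -5), d=5 → -e3, X_12=(0, -4, -6)
t=12: X=(0, -4, -6), d=3 → -e2, X_13=(0, -5, -6)
t=13: X=(0, -5, -6), d=2 → +e2, X_14=(0, -4, -6)
t=14: X=(0, -4, -6), d=0 → +e1, X_15=(1, -4, -6)
t=15: X=(1, -4, -6), d=1 → -e1, X_16=(0, -4, -6)
t=16: X=(0, -4, -6), d=2 → +e2, X_17=(0, -3, -6)

(0, -3, -6)


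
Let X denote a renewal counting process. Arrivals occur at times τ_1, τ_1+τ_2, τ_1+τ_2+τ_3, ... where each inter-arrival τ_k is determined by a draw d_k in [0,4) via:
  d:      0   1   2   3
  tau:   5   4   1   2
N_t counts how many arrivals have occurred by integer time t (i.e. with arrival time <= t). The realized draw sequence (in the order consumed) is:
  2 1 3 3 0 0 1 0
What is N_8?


3

draw d_1=2: τ_1=1, arrival time A_1=1
draw d_2=1: τ_2=4, arrival time A_2=5
draw d_3=3: τ_3=2, arrival time A_3=7
draw d_4=3: τ_4=2, arrival time A_4=9
draw d_5=0: τ_5=5, arrival time A_5=14
draw d_6=0: τ_6=5, arrival time A_6=19
draw d_7=1: τ_7=4, arrival time A_7=23
draw d_8=0: τ_8=5, arrival time A_8=28
N_t over t=0..8: 0:0 1:1 2:1 3:1 4:1 5:2 6:2 7:3 8:3


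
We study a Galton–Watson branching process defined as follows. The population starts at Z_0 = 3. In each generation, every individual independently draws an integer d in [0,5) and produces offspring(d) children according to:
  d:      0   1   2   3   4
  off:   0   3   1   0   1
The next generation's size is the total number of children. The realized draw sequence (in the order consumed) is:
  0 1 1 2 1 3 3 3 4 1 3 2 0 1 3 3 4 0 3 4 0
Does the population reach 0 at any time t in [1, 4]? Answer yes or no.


gen 0: Z_0=3, draws=[0, 1, 1], offspring=[0, 3, 3], Z_1=6
gen 1: Z_1=6, draws=[2, 1, 3, 3, 3, 4], offspring=[1, 3, 0, 0, 0, 1], Z_2=5
gen 2: Z_2=5, draws=[1, 3, 2, 0, 1], offspring=[3, 0, 1, 0, 3], Z_3=7
gen 3: Z_3=7, draws=[3, 3, 4, 0, 3, 4, 0], offspring=[0, 0, 1, 0, 0, 1, 0], Z_4=2

no


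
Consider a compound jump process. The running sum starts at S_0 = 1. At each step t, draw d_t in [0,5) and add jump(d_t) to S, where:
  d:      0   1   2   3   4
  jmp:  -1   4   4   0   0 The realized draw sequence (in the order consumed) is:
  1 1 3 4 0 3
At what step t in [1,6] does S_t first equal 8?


t=0: S=1, d=1, jump=4, S_1=5
t=1: S=5, d=1, jump=4, S_2=9
t=2: S=9, d=3, jump=0, S_3=9
t=3: S=9, d=4, jump=0, S_4=9
t=4: S=9, d=0, jump=-1, S_5=8
t=5: S=8, d=3, jump=0, S_6=8

5


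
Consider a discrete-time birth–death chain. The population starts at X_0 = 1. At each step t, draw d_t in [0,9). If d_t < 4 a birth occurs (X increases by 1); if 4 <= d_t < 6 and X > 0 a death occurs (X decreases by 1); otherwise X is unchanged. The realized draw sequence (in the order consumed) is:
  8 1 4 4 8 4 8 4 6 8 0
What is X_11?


t=0: X=1, d=8 → hold, X_1=1
t=1: X=1, d=1 → birth, X_2=2
t=2: X=2, d=4 → death, X_3=1
t=3: X=1, d=4 → death, X_4=0
t=4: X=0, d=8 → hold, X_5=0
t=5: X=0, d=4 → hold, X_6=0
t=6: X=0, d=8 → hold, X_7=0
t=7: X=0, d=4 → hold, X_8=0
t=8: X=0, d=6 → hold, X_9=0
t=9: X=0, d=8 → hold, X_10=0
t=10: X=0, d=0 → birth, X_11=1

1


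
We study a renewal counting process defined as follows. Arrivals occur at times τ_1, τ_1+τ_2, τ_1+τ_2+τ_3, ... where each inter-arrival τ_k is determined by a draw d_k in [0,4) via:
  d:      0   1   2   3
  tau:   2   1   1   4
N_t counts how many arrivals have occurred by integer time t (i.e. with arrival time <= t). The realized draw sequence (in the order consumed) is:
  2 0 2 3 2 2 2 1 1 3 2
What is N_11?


7

draw d_1=2: τ_1=1, arrival time A_1=1
draw d_2=0: τ_2=2, arrival time A_2=3
draw d_3=2: τ_3=1, arrival time A_3=4
draw d_4=3: τ_4=4, arrival time A_4=8
draw d_5=2: τ_5=1, arrival time A_5=9
draw d_6=2: τ_6=1, arrival time A_6=10
draw d_7=2: τ_7=1, arrival time A_7=11
draw d_8=1: τ_8=1, arrival time A_8=12
draw d_9=1: τ_9=1, arrival time A_9=13
draw d_10=3: τ_10=4, arrival time A_10=17
draw d_11=2: τ_11=1, arrival time A_11=18
N_t over t=0..11: 0:0 1:1 2:1 3:2 4:3 5:3 6:3 7:3 8:4 9:5 10:6 11:7


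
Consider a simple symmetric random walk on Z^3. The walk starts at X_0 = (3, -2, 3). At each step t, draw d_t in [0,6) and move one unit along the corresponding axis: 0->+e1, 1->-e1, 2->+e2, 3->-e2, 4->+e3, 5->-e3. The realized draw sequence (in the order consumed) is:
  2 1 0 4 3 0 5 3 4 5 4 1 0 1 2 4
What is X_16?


(3, -2, 5)

t=0: X=(3, -2, 3), d=2 → +e2, X_1=(3, -1, 3)
t=1: X=(3, -1, 3), d=1 → -e1, X_2=(2, -1, 3)
t=2: X=(2, -1, 3), d=0 → +e1, X_3=(3, -1, 3)
t=3: X=(3, -1, 3), d=4 → +e3, X_4=(3, -1, 4)
t=4: X=(3, -1, 4), d=3 → -e2, X_5=(3, -2, 4)
t=5: X=(3, -2, 4), d=0 → +e1, X_6=(4, -2, 4)
t=6: X=(4, -2, 4), d=5 → -e3, X_7=(4, -2, 3)
t=7: X=(4, -2, 3), d=3 → -e2, X_8=(4, -3, 3)
t=8: X=(4, -3, 3), d=4 → +e3, X_9=(4, -3, 4)
t=9: X=(4, -3, 4), d=5 → -e3, X_10=(4, -3, 3)
t=10: X=(4, -3, 3), d=4 → +e3, X_11=(4, -3, 4)
t=11: X=(4, -3, 4), d=1 → -e1, X_12=(3, -3, 4)
t=12: X=(3, -3, 4), d=0 → +e1, X_13=(4, -3, 4)
t=13: X=(4, -3, 4), d=1 → -e1, X_14=(3, -3, 4)
t=14: X=(3, -3, 4), d=2 → +e2, X_15=(3, -2, 4)
t=15: X=(3, -2, 4), d=4 → +e3, X_16=(3, -2, 5)


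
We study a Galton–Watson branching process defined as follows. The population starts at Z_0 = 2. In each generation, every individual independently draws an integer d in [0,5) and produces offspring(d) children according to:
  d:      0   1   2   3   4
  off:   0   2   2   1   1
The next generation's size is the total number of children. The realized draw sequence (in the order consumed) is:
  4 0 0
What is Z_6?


0

gen 0: Z_0=2, draws=[4, 0], offspring=[1, 0], Z_1=1
gen 1: Z_1=1, draws=[0], offspring=[0], Z_2=0
gen 2: Z_2=0, draws=[], offspring=[], Z_3=0
gen 3: Z_3=0, draws=[], offspring=[], Z_4=0
gen 4: Z_4=0, draws=[], offspring=[], Z_5=0
gen 5: Z_5=0, draws=[], offspring=[], Z_6=0


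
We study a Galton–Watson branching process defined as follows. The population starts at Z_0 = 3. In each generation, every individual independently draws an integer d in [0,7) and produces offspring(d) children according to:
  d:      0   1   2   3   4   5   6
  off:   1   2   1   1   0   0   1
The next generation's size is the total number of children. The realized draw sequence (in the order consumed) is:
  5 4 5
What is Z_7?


gen 0: Z_0=3, draws=[5, 4, 5], offspring=[0, 0, 0], Z_1=0
gen 1: Z_1=0, draws=[], offspring=[], Z_2=0
gen 2: Z_2=0, draws=[], offspring=[], Z_3=0
gen 3: Z_3=0, draws=[], offspring=[], Z_4=0
gen 4: Z_4=0, draws=[], offspring=[], Z_5=0
gen 5: Z_5=0, draws=[], offspring=[], Z_6=0
gen 6: Z_6=0, draws=[], offspring=[], Z_7=0

0


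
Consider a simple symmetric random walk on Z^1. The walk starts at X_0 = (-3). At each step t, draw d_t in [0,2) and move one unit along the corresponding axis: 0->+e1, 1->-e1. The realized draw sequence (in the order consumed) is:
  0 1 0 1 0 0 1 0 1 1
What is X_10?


t=0: X=(-3), d=0 → +e1, X_1=(-2)
t=1: X=(-2), d=1 → -e1, X_2=(-3)
t=2: X=(-3), d=0 → +e1, X_3=(-2)
t=3: X=(-2), d=1 → -e1, X_4=(-3)
t=4: X=(-3), d=0 → +e1, X_5=(-2)
t=5: X=(-2), d=0 → +e1, X_6=(-1)
t=6: X=(-1), d=1 → -e1, X_7=(-2)
t=7: X=(-2), d=0 → +e1, X_8=(-1)
t=8: X=(-1), d=1 → -e1, X_9=(-2)
t=9: X=(-2), d=1 → -e1, X_10=(-3)

(-3)


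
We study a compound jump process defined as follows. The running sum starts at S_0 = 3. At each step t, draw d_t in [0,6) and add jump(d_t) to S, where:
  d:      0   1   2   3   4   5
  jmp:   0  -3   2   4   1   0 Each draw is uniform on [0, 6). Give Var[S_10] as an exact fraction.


410/9

Outcome values over d=0..5: [0, -3, 2, 4, 1, 0]
Σy = 4, Σy² = 30, M = 6
μ = 4/6 = 2/3,  σ² = 30/6 − (2/3)² = 41/9
Independent increments: Var[S_10] = 10·σ² = 10·(41/9) = 410/9


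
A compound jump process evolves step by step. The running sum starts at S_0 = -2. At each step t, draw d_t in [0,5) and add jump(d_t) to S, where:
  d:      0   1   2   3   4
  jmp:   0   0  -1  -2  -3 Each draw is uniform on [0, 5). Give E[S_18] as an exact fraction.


-118/5

Outcome values over d=0..4: [0, 0, -1, -2, -3]
Σy = -6, Σy² = 14, M = 5
μ = -6/5 = -6/5,  σ² = 14/5 − (-6/5)² = 34/25
E[S_18] = -2 + 18·(-6/5) = -118/5


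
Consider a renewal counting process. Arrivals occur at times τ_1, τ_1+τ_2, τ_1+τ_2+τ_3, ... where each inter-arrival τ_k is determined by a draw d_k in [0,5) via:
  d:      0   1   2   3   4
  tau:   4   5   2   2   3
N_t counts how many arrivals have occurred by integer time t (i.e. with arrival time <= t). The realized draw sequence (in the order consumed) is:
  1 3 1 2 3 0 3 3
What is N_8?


2

draw d_1=1: τ_1=5, arrival time A_1=5
draw d_2=3: τ_2=2, arrival time A_2=7
draw d_3=1: τ_3=5, arrival time A_3=12
draw d_4=2: τ_4=2, arrival time A_4=14
draw d_5=3: τ_5=2, arrival time A_5=16
draw d_6=0: τ_6=4, arrival time A_6=20
draw d_7=3: τ_7=2, arrival time A_7=22
draw d_8=3: τ_8=2, arrival time A_8=24
N_t over t=0..8: 0:0 1:0 2:0 3:0 4:0 5:1 6:1 7:2 8:2


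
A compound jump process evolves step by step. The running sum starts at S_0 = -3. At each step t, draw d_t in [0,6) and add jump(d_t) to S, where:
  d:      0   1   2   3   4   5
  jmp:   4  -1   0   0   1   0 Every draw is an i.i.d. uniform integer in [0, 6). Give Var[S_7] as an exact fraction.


Outcome values over d=0..5: [4, -1, 0, 0, 1, 0]
Σy = 4, Σy² = 18, M = 6
μ = 4/6 = 2/3,  σ² = 18/6 − (2/3)² = 23/9
Independent increments: Var[S_7] = 7·σ² = 7·(23/9) = 161/9

161/9


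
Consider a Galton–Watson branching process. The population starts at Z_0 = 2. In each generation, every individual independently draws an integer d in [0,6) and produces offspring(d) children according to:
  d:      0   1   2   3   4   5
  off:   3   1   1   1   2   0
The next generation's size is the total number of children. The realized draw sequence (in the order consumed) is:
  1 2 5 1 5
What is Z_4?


0

gen 0: Z_0=2, draws=[1, 2], offspring=[1, 1], Z_1=2
gen 1: Z_1=2, draws=[5, 1], offspring=[0, 1], Z_2=1
gen 2: Z_2=1, draws=[5], offspring=[0], Z_3=0
gen 3: Z_3=0, draws=[], offspring=[], Z_4=0


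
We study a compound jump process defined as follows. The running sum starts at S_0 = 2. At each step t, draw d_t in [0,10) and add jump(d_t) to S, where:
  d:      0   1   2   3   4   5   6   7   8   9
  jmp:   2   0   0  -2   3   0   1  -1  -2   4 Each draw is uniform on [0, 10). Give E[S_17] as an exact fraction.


21/2

Outcome values over d=0..9: [2, 0, 0, -2, 3, 0, 1, -1, -2, 4]
Σy = 5, Σy² = 39, M = 10
μ = 5/10 = 1/2,  σ² = 39/10 − (1/2)² = 73/20
E[S_17] = 2 + 17·(1/2) = 21/2


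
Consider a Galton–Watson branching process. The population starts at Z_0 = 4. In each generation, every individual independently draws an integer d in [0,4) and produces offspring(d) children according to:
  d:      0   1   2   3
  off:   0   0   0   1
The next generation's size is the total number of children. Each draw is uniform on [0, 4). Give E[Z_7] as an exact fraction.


1/4096

Outcome values over d=0..3: [0, 0, 0, 1]
Σy = 1, Σy² = 1, M = 4
μ = 1/4 = 1/4,  σ² = 1/4 − (1/4)² = 3/16
E[Z_0] = 4
E[Z_1] = 1/4·E[Z_0] = 1
E[Z_2] = 1/4·E[Z_1] = 1/4
E[Z_3] = 1/4·E[Z_2] = 1/16
E[Z_4] = 1/4·E[Z_3] = 1/64
E[Z_5] = 1/4·E[Z_4] = 1/256
E[Z_6] = 1/4·E[Z_5] = 1/1024
E[Z_7] = 1/4·E[Z_6] = 1/4096


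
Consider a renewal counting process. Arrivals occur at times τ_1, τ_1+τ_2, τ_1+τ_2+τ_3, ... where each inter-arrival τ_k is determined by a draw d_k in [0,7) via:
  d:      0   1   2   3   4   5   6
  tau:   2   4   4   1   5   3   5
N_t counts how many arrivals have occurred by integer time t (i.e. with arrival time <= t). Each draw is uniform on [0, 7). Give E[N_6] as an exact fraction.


Inter-arrival values over d=0..6: [2, 4, 4, 1, 5, 3, 5]
Each d has probability 1/7, so the pmf of τ is: f(1) = 1/7, f(2) = 1/7, f(3) = 1/7, f(4) = 2/7, f(5) = 2/7
Renewal equation for m(n) = E[N_n]: condition on τ_1 = k (if k <= n, one arrival plus a fresh copy on the remaining n−k steps): m(n) = F(n) + Σ_{k<=n} f(k)·m(n−k), where F(n) = P(τ <= n) and m(0) = 0
m(1) = F(1) = 1/7
m(2) = F(2) + f(1)·m(1) = 2/7 + 1/7·1/7 = 15/49
m(3) = F(3) + f(1)·m(2) + f(2)·m(1) = 3/7 + 1/7·15/49 + 1/7·1/7 = 169/343
m(4) = F(4) + f(1)·m(3) + f(2)·m(2) + f(3)·m(1) = 5/7 + 1/7·169/343 + 1/7·15/49 + 1/7·1/7 = 2038/2401
m(5) = F(5) + f(1)·m(4) + f(2)·m(3) + f(3)·m(2) + f(4)·m(1) = 1 + 1/7·2038/2401 + 1/7·169/343 + 1/7·15/49 + 2/7·1/7 = 21449/16807
m(6) = F(6) + f(1)·m(5) + f(2)·m(4) + f(3)·m(3) + f(4)·m(2) + f(5)·m(1) = 1 + 1/7·21449/16807 + 1/7·2038/2401 + 1/7·169/343 + 2/7·15/49 + 2/7·1/7 = 176737/117649
E[N_6] = m(6) = 176737/117649

176737/117649


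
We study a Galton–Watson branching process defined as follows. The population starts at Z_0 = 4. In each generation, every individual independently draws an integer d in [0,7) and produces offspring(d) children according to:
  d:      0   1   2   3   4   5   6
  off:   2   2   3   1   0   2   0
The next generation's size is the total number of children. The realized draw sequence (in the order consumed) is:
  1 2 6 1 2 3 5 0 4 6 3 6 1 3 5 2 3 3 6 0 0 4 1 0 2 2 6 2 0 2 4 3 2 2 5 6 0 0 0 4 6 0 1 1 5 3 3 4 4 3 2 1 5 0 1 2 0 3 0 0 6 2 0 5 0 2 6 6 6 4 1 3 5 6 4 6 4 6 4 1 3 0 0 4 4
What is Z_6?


gen 0: Z_0=4, draws=[1, 2, 6, 1], offspring=[2, 3, 0, 2], Z_1=7
gen 1: Z_1=7, draws=[2, 3, 5, 0, 4, 6, 3], offspring=[3, 1, 2, 2, 0, 0, 1], Z_2=9
gen 2: Z_2=9, draws=[6, 1, 3, 5, 2, 3, 3, 6, 0], offspring=[0, 2, 1, 2, 3, 1, 1, 0, 2], Z_3=12
gen 3: Z_3=12, draws=[0, 4, 1, 0, 2, 2, 6, 2, 0, 2, 4, 3], offspring=[2, 0, 2, 2, 3, 3, 0, 3, 2, 3, 0, 1], Z_4=21
gen 4: Z_4=21, draws=[2, 2, 5, 6, 0, 0, 0, 4, 6, 0, 1, 1, 5, 3, 3, 4, 4, 3, 2, 1, 5], offspring=[3, 3, 2, 0, 2, 2, 2, 0, 0, 2, 2, 2, 2, 1, 1, 0, 0, 1, 3, 2, 2], Z_5=32
gen 5: Z_5=32, draws=[0, 1, 2, 0, 3, 0, 0, 6, 2, 0, 5, 0, 2, 6, 6, 6, 4, 1, 3, 5, 6, 4, 6, 4, 6, 4, 1, 3, 0, 0, 4, 4], offspring=[2, 2, 3, 2, 1, 2, 2, 0, 3, 2, 2, 2, 3, 0, 0, 0, 0, 2, 1, 2, 0, 0, 0, 0, 0, 0, 2, 1, 2, 2, 0, 0], Z_6=38

38


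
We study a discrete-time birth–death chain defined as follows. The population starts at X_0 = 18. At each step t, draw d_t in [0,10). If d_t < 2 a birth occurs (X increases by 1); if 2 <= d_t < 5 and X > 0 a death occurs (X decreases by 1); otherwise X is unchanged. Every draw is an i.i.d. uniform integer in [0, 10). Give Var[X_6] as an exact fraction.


X can drop by at most 1 per step and X_0 = 18 > T = 6, so X_t >= 18 − t >= 12 > 0 for every t <= 6: the floor at 0 (the 'and X > 0' condition) never binds. Hence X_6 = X_0 + Σ_{t<6} Y_t with i.i.d. increments Y_t = y(d_t) ∈ {+1, −1, 0}.
Outcome values over d=0..9: [1, 1, -1, -1, -1, 0, 0, 0, 0, 0]
Σy = -1, Σy² = 5, M = 10
μ = -1/10 = -1/10,  σ² = 5/10 − (-1/10)² = 49/100
Independent increments: Var[X_6] = 6·σ² = 6·(49/100) = 147/50

147/50


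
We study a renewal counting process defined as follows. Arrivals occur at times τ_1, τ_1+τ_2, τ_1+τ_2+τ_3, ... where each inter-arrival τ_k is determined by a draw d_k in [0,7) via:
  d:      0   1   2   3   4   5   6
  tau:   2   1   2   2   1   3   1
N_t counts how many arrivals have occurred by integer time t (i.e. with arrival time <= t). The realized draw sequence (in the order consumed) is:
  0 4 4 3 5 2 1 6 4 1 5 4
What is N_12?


draw d_1=0: τ_1=2, arrival time A_1=2
draw d_2=4: τ_2=1, arrival time A_2=3
draw d_3=4: τ_3=1, arrival time A_3=4
draw d_4=3: τ_4=2, arrival time A_4=6
draw d_5=5: τ_5=3, arrival time A_5=9
draw d_6=2: τ_6=2, arrival time A_6=11
draw d_7=1: τ_7=1, arrival time A_7=12
draw d_8=6: τ_8=1, arrival time A_8=13
draw d_9=4: τ_9=1, arrival time A_9=14
draw d_10=1: τ_10=1, arrival time A_10=15
draw d_11=5: τ_11=3, arrival time A_11=18
draw d_12=4: τ_12=1, arrival time A_12=19
N_t over t=0..12: 0:0 1:0 2:1 3:2 4:3 5:3 6:4 7:4 8:4 9:5 10:5 11:6 12:7

7


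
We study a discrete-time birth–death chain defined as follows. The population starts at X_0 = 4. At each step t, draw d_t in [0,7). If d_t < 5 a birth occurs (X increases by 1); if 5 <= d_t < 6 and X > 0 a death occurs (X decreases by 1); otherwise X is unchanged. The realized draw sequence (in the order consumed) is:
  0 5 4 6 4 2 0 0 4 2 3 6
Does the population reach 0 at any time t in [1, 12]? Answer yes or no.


t=0: X=4, d=0 → birth, X_1=5
t=1: X=5, d=5 → death, X_2=4
t=2: X=4, d=4 → birth, X_3=5
t=3: X=5, d=6 → hold, X_4=5
t=4: X=5, d=4 → birth, X_5=6
t=5: X=6, d=2 → birth, X_6=7
t=6: X=7, d=0 → birth, X_7=8
t=7: X=8, d=0 → birth, X_8=9
t=8: X=9, d=4 → birth, X_9=10
t=9: X=10, d=2 → birth, X_10=11
t=10: X=11, d=3 → birth, X_11=12
t=11: X=12, d=6 → hold, X_12=12

no


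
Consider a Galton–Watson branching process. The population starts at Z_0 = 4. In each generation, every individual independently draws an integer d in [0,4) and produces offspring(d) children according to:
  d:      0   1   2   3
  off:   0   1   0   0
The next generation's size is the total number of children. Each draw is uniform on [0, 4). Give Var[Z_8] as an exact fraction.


Outcome values over d=0..3: [0, 1, 0, 0]
Σy = 1, Σy² = 1, M = 4
μ = 1/4 = 1/4,  σ² = 1/4 − (1/4)² = 3/16
V_0 = 0, E_0 = 4
V_1 = 3/16·E_0 + (1/4)²·V_0 = 3/4;  E_1 = 1
V_2 = 3/16·E_1 + (1/4)²·V_1 = 15/64;  E_2 = 1/4
V_3 = 3/16·E_2 + (1/4)²·V_2 = 63/1024;  E_3 = 1/16
V_4 = 3/16·E_3 + (1/4)²·V_3 = 255/16384;  E_4 = 1/64
V_5 = 3/16·E_4 + (1/4)²·V_4 = 1023/262144;  E_5 = 1/256
V_6 = 3/16·E_5 + (1/4)²·V_5 = 4095/4194304;  E_6 = 1/1024
V_7 = 3/16·E_6 + (1/4)²·V_6 = 16383/67108864;  E_7 = 1/4096
V_8 = 3/16·E_7 + (1/4)²·V_7 = 65535/1073741824;  E_8 = 1/16384

65535/1073741824


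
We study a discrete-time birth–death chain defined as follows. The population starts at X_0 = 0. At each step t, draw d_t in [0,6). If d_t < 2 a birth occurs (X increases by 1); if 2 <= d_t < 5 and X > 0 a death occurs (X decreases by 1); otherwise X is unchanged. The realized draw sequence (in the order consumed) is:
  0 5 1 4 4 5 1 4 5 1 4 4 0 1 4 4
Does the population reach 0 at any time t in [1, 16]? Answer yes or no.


t=0: X=0, d=0 → birth, X_1=1
t=1: X=1, d=5 → hold, X_2=1
t=2: X=1, d=1 → birth, X_3=2
t=3: X=2, d=4 → death, X_4=1
t=4: X=1, d=4 → death, X_5=0
t=5: X=0, d=5 → hold, X_6=0
t=6: X=0, d=1 → birth, X_7=1
t=7: X=1, d=4 → death, X_8=0
t=8: X=0, d=5 → hold, X_9=0
t=9: X=0, d=1 → birth, X_10=1
t=10: X=1, d=4 → death, X_11=0
t=11: X=0, d=4 → hold, X_12=0
t=12: X=0, d=0 → birth, X_13=1
t=13: X=1, d=1 → birth, X_14=2
t=14: X=2, d=4 → death, X_15=1
t=15: X=1, d=4 → death, X_16=0

yes


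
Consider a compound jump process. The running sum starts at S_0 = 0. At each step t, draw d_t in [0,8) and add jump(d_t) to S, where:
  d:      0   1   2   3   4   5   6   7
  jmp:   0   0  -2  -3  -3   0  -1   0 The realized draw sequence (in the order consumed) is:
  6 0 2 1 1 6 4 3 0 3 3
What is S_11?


t=0: S=0, d=6, jump=-1, S_1=-1
t=1: S=-1, d=0, jump=0, S_2=-1
t=2: S=-1, d=2, jump=-2, S_3=-3
t=3: S=-3, d=1, jump=0, S_4=-3
t=4: S=-3, d=1, jump=0, S_5=-3
t=5: S=-3, d=6, jump=-1, S_6=-4
t=6: S=-4, d=4, jump=-3, S_7=-7
t=7: S=-7, d=3, jump=-3, S_8=-10
t=8: S=-10, d=0, jump=0, S_9=-10
t=9: S=-10, d=3, jump=-3, S_10=-13
t=10: S=-13, d=3, jump=-3, S_11=-16

-16


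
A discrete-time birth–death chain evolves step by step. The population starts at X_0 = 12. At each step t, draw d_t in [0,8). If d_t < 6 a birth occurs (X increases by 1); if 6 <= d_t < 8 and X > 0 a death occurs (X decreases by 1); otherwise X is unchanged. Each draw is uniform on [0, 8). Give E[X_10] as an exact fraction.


X can drop by at most 1 per step and X_0 = 12 > T = 10, so X_t >= 12 − t >= 2 > 0 for every t <= 10: the floor at 0 (the 'and X > 0' condition) never binds. Hence X_10 = X_0 + Σ_{t<10} Y_t with i.i.d. increments Y_t = y(d_t) ∈ {+1, −1, 0}.
Outcome values over d=0..7: [1, 1, 1, 1, 1, 1, -1, -1]
Σy = 4, Σy² = 8, M = 8
μ = 4/8 = 1/2,  σ² = 8/8 − (1/2)² = 3/4
E[X_10] = 12 + 10·(1/2) = 17

17


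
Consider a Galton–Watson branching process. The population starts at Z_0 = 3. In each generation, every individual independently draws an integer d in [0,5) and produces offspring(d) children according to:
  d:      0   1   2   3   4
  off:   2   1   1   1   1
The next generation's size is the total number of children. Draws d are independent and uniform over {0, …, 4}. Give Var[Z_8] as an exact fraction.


Outcome values over d=0..4: [2, 1, 1, 1, 1]
Σy = 6, Σy² = 8, M = 5
μ = 6/5 = 6/5,  σ² = 8/5 − (6/5)² = 4/25
V_0 = 0, E_0 = 3
V_1 = 4/25·E_0 + (6/5)²·V_0 = 12/25;  E_1 = 18/5
V_2 = 4/25·E_1 + (6/5)²·V_1 = 792/625;  E_2 = 108/25
V_3 = 4/25·E_2 + (6/5)²·V_2 = 39312/15625;  E_3 = 648/125
V_4 = 4/25·E_3 + (6/5)²·V_3 = 1739232/390625;  E_4 = 3888/625
V_5 = 4/25·E_4 + (6/5)²·V_4 = 72332352/9765625;  E_5 = 23328/3125
V_6 = 4/25·E_5 + (6/5)²·V_5 = 2895564672/244140625;  E_6 = 139968/15625
V_7 = 4/25·E_6 + (6/5)²·V_6 = 112988328192/6103515625;  E_7 = 839808/78125
V_8 = 4/25·E_7 + (6/5)²·V_7 = 4330019814912/152587890625;  E_8 = 5038848/390625

4330019814912/152587890625


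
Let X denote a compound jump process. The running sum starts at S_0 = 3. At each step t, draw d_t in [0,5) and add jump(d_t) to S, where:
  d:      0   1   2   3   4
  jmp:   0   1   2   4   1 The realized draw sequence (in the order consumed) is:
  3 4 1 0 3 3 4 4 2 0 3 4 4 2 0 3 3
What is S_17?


37

t=0: S=3, d=3, jump=4, S_1=7
t=1: S=7, d=4, jump=1, S_2=8
t=2: S=8, d=1, jump=1, S_3=9
t=3: S=9, d=0, jump=0, S_4=9
t=4: S=9, d=3, jump=4, S_5=13
t=5: S=13, d=3, jump=4, S_6=17
t=6: S=17, d=4, jump=1, S_7=18
t=7: S=18, d=4, jump=1, S_8=19
t=8: S=19, d=2, jump=2, S_9=21
t=9: S=21, d=0, jump=0, S_10=21
t=10: S=21, d=3, jump=4, S_11=25
t=11: S=25, d=4, jump=1, S_12=26
t=12: S=26, d=4, jump=1, S_13=27
t=13: S=27, d=2, jump=2, S_14=29
t=14: S=29, d=0, jump=0, S_15=29
t=15: S=29, d=3, jump=4, S_16=33
t=16: S=33, d=3, jump=4, S_17=37


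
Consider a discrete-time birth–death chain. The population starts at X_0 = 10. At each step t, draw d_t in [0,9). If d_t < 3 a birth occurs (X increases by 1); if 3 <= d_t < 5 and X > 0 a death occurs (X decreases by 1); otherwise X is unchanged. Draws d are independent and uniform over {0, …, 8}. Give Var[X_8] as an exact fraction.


X can drop by at most 1 per step and X_0 = 10 > T = 8, so X_t >= 10 − t >= 2 > 0 for every t <= 8: the floor at 0 (the 'and X > 0' condition) never binds. Hence X_8 = X_0 + Σ_{t<8} Y_t with i.i.d. increments Y_t = y(d_t) ∈ {+1, −1, 0}.
Outcome values over d=0..8: [1, 1, 1, -1, -1, 0, 0, 0, 0]
Σy = 1, Σy² = 5, M = 9
μ = 1/9 = 1/9,  σ² = 5/9 − (1/9)² = 44/81
Independent increments: Var[X_8] = 8·σ² = 8·(44/81) = 352/81

352/81


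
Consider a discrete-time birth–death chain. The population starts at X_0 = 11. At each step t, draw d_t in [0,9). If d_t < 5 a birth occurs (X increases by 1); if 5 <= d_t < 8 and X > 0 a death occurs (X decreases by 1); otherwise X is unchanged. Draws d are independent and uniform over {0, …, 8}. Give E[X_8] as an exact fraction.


115/9

X can drop by at most 1 per step and X_0 = 11 > T = 8, so X_t >= 11 − t >= 3 > 0 for every t <= 8: the floor at 0 (the 'and X > 0' condition) never binds. Hence X_8 = X_0 + Σ_{t<8} Y_t with i.i.d. increments Y_t = y(d_t) ∈ {+1, −1, 0}.
Outcome values over d=0..8: [1, 1, 1, 1, 1, -1, -1, -1, 0]
Σy = 2, Σy² = 8, M = 9
μ = 2/9 = 2/9,  σ² = 8/9 − (2/9)² = 68/81
E[X_8] = 11 + 8·(2/9) = 115/9


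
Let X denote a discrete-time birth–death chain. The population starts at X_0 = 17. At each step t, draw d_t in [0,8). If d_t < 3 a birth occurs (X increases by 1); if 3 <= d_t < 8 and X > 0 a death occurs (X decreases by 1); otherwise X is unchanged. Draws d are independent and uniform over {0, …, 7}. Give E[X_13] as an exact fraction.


55/4

X can drop by at most 1 per step and X_0 = 17 > T = 13, so X_t >= 17 − t >= 4 > 0 for every t <= 13: the floor at 0 (the 'and X > 0' condition) never binds. Hence X_13 = X_0 + Σ_{t<13} Y_t with i.i.d. increments Y_t = y(d_t) ∈ {+1, −1, 0}.
Outcome values over d=0..7: [1, 1, 1, -1, -1, -1, -1, -1]
Σy = -2, Σy² = 8, M = 8
μ = -2/8 = -1/4,  σ² = 8/8 − (-1/4)² = 15/16
E[X_13] = 17 + 13·(-1/4) = 55/4


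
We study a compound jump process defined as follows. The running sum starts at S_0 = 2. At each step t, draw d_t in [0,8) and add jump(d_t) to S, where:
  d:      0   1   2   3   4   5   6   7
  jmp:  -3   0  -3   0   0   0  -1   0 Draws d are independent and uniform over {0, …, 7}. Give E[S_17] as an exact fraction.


-103/8

Outcome values over d=0..7: [-3, 0, -3, 0, 0, 0, -1, 0]
Σy = -7, Σy² = 19, M = 8
μ = -7/8 = -7/8,  σ² = 19/8 − (-7/8)² = 103/64
E[S_17] = 2 + 17·(-7/8) = -103/8


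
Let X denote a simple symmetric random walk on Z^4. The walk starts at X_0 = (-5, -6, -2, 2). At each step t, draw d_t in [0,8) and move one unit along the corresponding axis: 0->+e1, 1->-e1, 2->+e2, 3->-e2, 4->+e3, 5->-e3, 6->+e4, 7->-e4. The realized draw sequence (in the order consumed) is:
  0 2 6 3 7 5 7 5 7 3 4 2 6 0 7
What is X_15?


t=0: X=(-5, -6, -2, 2), d=0 → +e1, X_1=(-4, -6, -2, 2)
t=1: X=(-4, -6, -2, 2), d=2 → +e2, X_2=(-4, -5, -2, 2)
t=2: X=(-4, -5, -2, 2), d=6 → +e4, X_3=(-4, -5, -2, 3)
t=3: X=(-4, -5, -2, 3), d=3 → -e2, X_4=(-4, -6, -2, 3)
t=4: X=(-4, -6, -2, 3), d=7 → -e4, X_5=(-4, -6, -2, 2)
t=5: X=(-4, -6, -2, 2), d=5 → -e3, X_6=(-4, -6, -3, 2)
t=6: X=(-4, -6, -3, 2), d=7 → -e4, X_7=(-4, -6, -3, 1)
t=7: X=(-4, -6, -3, 1), d=5 → -e3, X_8=(-4, -6, -4, 1)
t=8: X=(-4, -6, -4, 1), d=7 → -e4, X_9=(-4, -6, -4, 0)
t=9: X=(-4, -6, -4, 0), d=3 → -e2, X_10=(-4, -7, -4, 0)
t=10: X=(-4, -7, -4, 0), d=4 → +e3, X_11=(-4, -7, -3, 0)
t=11: X=(-4, -7, -3, 0), d=2 → +e2, X_12=(-4, -6, -3, 0)
t=12: X=(-4, -6, -3, 0), d=6 → +e4, X_13=(-4, -6, -3, 1)
t=13: X=(-4, -6, -3, 1), d=0 → +e1, X_14=(-3, -6, -3, 1)
t=14: X=(-3, -6, -3, 1), d=7 → -e4, X_15=(-3, -6, -3, 0)

(-3, -6, -3, 0)


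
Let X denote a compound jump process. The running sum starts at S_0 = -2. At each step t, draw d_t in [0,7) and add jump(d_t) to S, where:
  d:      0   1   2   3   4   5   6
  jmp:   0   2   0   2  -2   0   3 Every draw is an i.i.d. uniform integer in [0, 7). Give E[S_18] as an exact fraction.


76/7

Outcome values over d=0..6: [0, 2, 0, 2, -2, 0, 3]
Σy = 5, Σy² = 21, M = 7
μ = 5/7 = 5/7,  σ² = 21/7 − (5/7)² = 122/49
E[S_18] = -2 + 18·(5/7) = 76/7


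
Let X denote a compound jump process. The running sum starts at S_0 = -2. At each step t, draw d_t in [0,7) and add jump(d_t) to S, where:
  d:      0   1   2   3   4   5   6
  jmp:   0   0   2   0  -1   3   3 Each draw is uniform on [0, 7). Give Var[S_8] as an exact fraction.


128/7

Outcome values over d=0..6: [0, 0, 2, 0, -1, 3, 3]
Σy = 7, Σy² = 23, M = 7
μ = 7/7 = 1,  σ² = 23/7 − (1)² = 16/7
Independent increments: Var[S_8] = 8·σ² = 8·(16/7) = 128/7


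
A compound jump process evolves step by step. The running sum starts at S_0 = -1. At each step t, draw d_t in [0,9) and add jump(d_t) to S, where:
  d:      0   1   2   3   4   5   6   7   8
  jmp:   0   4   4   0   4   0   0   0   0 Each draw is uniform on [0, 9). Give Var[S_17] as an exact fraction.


544/9

Outcome values over d=0..8: [0, 4, 4, 0, 4, 0, 0, 0, 0]
Σy = 12, Σy² = 48, M = 9
μ = 12/9 = 4/3,  σ² = 48/9 − (4/3)² = 32/9
Independent increments: Var[S_17] = 17·σ² = 17·(32/9) = 544/9


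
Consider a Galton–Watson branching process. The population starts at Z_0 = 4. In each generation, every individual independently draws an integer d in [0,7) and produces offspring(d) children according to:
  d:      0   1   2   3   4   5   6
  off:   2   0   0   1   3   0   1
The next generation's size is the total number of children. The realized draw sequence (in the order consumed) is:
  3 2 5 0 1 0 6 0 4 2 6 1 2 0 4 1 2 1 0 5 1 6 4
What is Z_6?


4

gen 0: Z_0=4, draws=[3, 2, 5, 0], offspring=[1, 0, 0, 2], Z_1=3
gen 1: Z_1=3, draws=[1, 0, 6], offspring=[0, 2, 1], Z_2=3
gen 2: Z_2=3, draws=[0, 4, 2], offspring=[2, 3, 0], Z_3=5
gen 3: Z_3=5, draws=[6, 1, 2, 0, 4], offspring=[1, 0, 0, 2, 3], Z_4=6
gen 4: Z_4=6, draws=[1, 2, 1, 0, 5, 1], offspring=[0, 0, 0, 2, 0, 0], Z_5=2
gen 5: Z_5=2, draws=[6, 4], offspring=[1, 3], Z_6=4


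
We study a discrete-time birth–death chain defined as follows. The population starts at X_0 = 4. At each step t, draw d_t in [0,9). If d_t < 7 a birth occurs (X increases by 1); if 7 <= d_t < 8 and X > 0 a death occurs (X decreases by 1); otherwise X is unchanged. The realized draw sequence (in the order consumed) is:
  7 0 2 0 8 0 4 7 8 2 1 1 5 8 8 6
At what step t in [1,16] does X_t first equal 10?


t=0: X=4, d=7 → death, X_1=3
t=1: X=3, d=0 → birth, X_2=4
t=2: X=4, d=2 → birth, X_3=5
t=3: X=5, d=0 → birth, X_4=6
t=4: X=6, d=8 → hold, X_5=6
t=5: X=6, d=0 → birth, X_6=7
t=6: X=7, d=4 → birth, X_7=8
t=7: X=8, d=7 → death, X_8=7
t=8: X=7, d=8 → hold, X_9=7
t=9: X=7, d=2 → birth, X_10=8
t=10: X=8, d=1 → birth, X_11=9
t=11: X=9, d=1 → birth, X_12=10
t=12: X=10, d=5 → birth, X_13=11
t=13: X=11, d=8 → hold, X_14=11
t=14: X=11, d=8 → hold, X_15=11
t=15: X=11, d=6 → birth, X_16=12

12


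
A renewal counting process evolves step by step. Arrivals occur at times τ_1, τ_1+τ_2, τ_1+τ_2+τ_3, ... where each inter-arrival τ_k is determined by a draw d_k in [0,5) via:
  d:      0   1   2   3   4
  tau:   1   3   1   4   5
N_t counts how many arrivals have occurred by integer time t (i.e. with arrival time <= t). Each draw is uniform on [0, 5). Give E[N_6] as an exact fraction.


31674/15625

Inter-arrival values over d=0..4: [1, 3, 1, 4, 5]
Each d has probability 1/5, so the pmf of τ is: f(1) = 2/5, f(3) = 1/5, f(4) = 1/5, f(5) = 1/5
Renewal equation for m(n) = E[N_n]: condition on τ_1 = k (if k <= n, one arrival plus a fresh copy on the remaining n−k steps): m(n) = F(n) + Σ_{k<=n} f(k)·m(n−k), where F(n) = P(τ <= n) and m(0) = 0
m(1) = F(1) = 2/5
m(2) = F(2) + f(1)·m(1) = 2/5 + 2/5·2/5 = 14/25
m(3) = F(3) + f(1)·m(2) = 3/5 + 2/5·14/25 = 103/125
m(4) = F(4) + f(1)·m(3) + f(3)·m(1) = 4/5 + 2/5·103/125 + 1/5·2/5 = 756/625
m(5) = F(5) + f(1)·m(4) + f(3)·m(2) + f(4)·m(1) = 1 + 2/5·756/625 + 1/5·14/25 + 1/5·2/5 = 5237/3125
m(6) = F(6) + f(1)·m(5) + f(3)·m(3) + f(4)·m(2) + f(5)·m(1) = 1 + 2/5·5237/3125 + 1/5·103/125 + 1/5·14/25 + 1/5·2/5 = 31674/15625
E[N_6] = m(6) = 31674/15625
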